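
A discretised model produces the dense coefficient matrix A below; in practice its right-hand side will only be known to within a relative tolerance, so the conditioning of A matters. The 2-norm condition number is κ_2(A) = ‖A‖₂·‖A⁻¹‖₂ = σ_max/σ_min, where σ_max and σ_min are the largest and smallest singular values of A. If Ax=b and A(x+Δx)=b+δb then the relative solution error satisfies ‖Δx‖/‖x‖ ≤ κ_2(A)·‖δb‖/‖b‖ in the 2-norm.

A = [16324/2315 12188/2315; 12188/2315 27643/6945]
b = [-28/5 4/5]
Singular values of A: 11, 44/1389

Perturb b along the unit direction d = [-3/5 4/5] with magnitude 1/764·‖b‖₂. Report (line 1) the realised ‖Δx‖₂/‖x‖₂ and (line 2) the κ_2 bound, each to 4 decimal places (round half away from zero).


0.0019
0.4545

σ_max = 11, σ_min = 44/1389
κ = σ_max/σ_min = 11/(44/1389) = 347.2500
perturbation bound = 347.2500·1/764 = 0.4545
solve Ax = b  →  x = [-76.0545 100.8000]
2-norm of b is 5.6569; of x, 126.2733
re-solving with b+δb shifts x by Δx of norm 0.2337
dividing the unrounded norms, ‖Δx‖/‖x‖ = 0.0019
so the bound overstates the realised error by a factor of ≈ 245.5438 (computed from the unrounded values)


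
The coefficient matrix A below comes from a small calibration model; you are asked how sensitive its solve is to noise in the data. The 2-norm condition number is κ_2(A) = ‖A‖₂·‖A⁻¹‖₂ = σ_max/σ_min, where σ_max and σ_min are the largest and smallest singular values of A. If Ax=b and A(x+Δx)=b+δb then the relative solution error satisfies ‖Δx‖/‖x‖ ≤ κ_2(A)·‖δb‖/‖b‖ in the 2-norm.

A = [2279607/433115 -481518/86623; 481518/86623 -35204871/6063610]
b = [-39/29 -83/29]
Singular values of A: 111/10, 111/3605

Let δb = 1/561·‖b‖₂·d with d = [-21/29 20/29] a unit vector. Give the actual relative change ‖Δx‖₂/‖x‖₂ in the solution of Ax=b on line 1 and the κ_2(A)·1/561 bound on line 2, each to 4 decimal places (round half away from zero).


from the listed singular values, σ₁ = 111/10, σ_n = 111/3605
κ = σ_max/σ_min = (111/10)/(111/3605) = 360.5000
worst-case relative error ≤ 360.5000 × 1/561 = 0.6426
solve Ax = b  →  x = [-23.7046 -22.2025]
‖b‖₂ = 3.1623 and ‖x‖₂ = 32.4786
δb = ε·‖b‖·d = [-0.0041 0.0039]; solving A·Δx = δb gives ‖Δx‖ = 0.1831
dividing the unrounded norms, ‖Δx‖/‖x‖ = 0.0056
realised/bound (from unrounded values) ≈ 0.0088

0.0056
0.6426


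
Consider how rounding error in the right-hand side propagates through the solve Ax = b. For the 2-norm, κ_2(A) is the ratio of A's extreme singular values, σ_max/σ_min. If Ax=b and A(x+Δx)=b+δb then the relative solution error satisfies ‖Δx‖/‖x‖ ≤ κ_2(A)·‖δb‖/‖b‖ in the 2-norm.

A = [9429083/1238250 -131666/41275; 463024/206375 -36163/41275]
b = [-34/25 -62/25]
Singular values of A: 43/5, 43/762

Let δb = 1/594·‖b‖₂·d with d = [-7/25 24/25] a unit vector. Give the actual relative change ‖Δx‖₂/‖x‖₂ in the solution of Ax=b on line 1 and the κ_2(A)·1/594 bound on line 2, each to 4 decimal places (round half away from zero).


0.0024
0.2566

σ_max = 43/5, σ_min = 43/762
κ_2(A) = (43/5) / (43/762) = 152.4000
worst-case relative error ≤ 152.4000 × 1/594 = 0.2566
solve Ax = b  →  x = [-13.8462 -32.6261]
2-norm of b is 2.8284; of x, 35.4426
re-solving with b+δb shifts x by Δx of norm 0.0844
dividing the unrounded norms, ‖Δx‖/‖x‖ = 0.0024
tightness: 0.0024 against a bound of 0.2566 (unrounded ratio ≈ 0.0093)


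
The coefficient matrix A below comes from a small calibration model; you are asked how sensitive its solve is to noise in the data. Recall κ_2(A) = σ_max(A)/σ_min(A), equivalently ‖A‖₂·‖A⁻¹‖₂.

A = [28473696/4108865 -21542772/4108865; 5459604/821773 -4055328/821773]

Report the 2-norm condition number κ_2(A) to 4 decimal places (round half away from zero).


AᵀA = [1850099000976/20074639225 -1387532063232/20074639225; -1387532063232/20074639225 1040705297424/20074639225]; tr = 115632171936/802985569, det = 324000000/802985569
char-poly roots: 144 and 2250000/802985569
so κ_2 = √(144 / (2250000/802985569)) = 226.6960

226.6960


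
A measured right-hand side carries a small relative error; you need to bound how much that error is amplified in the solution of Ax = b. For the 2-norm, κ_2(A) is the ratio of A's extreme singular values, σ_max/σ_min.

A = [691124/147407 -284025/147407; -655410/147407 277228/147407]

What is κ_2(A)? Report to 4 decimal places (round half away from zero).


195.5000

AᵀA = [1078733236/25836889 -449458380/25836889; -449458380/25836889 187307449/25836889]; tr = 7491365/152881, det = 9604/152881
λ_max, λ_min = (7491365/152881 ± √56114676486729/23372600161)/2 = 49, 196/152881
so κ_2 = √(49 / (196/152881)) = 195.5000


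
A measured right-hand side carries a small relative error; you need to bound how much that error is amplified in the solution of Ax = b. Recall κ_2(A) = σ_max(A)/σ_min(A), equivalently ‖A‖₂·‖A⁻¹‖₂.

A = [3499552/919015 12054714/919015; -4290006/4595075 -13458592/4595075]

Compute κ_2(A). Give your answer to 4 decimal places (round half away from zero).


179.3200

M = AᵀA = [193084923556/12560805625 661742952192/12560805625; 661742952192/12560805625 2268909541444/12560805625]. tr(M)=3939191144/20097289, det(M)=24010000/20097289
eigenvalues of AᵀA: λ = (tr ± √(tr²−4·det))/2 = 196, 122500/20097289
κ_2(A) = √(λ_max/λ_min) = √(196 / (122500/20097289)) = 179.3200


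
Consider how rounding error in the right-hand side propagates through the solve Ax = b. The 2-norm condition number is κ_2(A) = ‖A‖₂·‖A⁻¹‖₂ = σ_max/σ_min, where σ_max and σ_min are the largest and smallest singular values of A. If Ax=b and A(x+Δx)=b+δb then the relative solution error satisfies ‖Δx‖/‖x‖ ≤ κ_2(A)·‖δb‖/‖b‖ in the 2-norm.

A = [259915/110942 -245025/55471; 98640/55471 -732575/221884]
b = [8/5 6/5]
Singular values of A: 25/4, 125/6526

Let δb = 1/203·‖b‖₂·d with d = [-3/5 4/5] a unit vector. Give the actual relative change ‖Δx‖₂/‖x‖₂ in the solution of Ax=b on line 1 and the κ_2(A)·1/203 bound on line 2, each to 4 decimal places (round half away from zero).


1.6074
1.6074

from the listed singular values, σ₁ = 25/4, σ_n = 125/6526
κ_2(A) = (25/4) / (125/6526) = 326.3000
perturbation bound = 326.3000·1/203 = 1.6074
solve Ax = b  →  x = [0.1506 -0.2824]
‖b‖ = 2.0000, ‖x‖ = 0.3200
Δx = A⁻¹·δb where δb = 1/203·2.0000·d; ‖Δx‖ = 0.5144
realised ‖Δx‖/‖x‖ = 1.6074
tightness: 1.6074 against a bound of 1.6074; the bound is attained (ratio 1)


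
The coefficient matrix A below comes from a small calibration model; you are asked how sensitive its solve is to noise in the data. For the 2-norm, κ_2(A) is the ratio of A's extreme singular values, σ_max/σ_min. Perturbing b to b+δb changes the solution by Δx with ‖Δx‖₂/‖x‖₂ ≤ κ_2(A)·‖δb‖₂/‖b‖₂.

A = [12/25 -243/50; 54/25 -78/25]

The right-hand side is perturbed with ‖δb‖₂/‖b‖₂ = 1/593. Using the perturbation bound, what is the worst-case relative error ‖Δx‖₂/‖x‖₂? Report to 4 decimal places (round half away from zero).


form AᵀA = [612/125 -1134/125; -1134/125 16677/500] with trace 153/4 and determinant 81
λ_max, λ_min = (153/4 ± √18225/16)/2 = 36, 9/4
κ = σ_max/σ_min = 6/(3/2) = 4.0000
worst-case relative error ≤ 4.0000 × 1/593 = 0.0067

0.0067


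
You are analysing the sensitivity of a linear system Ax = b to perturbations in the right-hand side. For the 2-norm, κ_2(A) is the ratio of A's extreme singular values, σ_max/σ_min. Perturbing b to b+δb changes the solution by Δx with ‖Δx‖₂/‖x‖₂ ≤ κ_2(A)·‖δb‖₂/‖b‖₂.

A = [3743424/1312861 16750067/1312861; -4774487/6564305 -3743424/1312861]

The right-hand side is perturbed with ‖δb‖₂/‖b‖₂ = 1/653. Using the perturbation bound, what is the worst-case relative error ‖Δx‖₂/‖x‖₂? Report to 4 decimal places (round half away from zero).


AᵀA = [221966869249/25633611025 197136194688/5126722205; 197136194688/5126722205 175239719065/1025344441]; tr = 2738227154/15249025, det = 20151121/15249025
eigenvalues of AᵀA: λ = (tr ± √(tr²−4·det))/2 = 4489/25, 4489/609961
so κ_2 = √((4489/25) / (4489/609961)) = 156.2000
perturbation bound = 156.2000·1/653 = 0.2392

0.2392


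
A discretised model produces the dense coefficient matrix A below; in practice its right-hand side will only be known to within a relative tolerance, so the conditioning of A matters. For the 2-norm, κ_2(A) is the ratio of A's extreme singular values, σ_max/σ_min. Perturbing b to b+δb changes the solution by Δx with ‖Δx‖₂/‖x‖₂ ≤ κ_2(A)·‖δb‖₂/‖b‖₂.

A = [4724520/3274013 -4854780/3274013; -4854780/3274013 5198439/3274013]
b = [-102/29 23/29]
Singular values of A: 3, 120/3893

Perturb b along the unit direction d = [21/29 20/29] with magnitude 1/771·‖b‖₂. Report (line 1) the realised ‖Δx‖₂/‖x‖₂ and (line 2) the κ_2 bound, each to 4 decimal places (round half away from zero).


0.0023
0.1262

from the listed singular values, σ₁ = 3, σ_n = 120/3893
κ = σ_max/σ_min = 3/(120/3893) = 97.3250
perturbation bound = 97.3250·1/771 = 0.1262
solve Ax = b  →  x = [-47.6741 -44.0230]
‖b‖ = 3.6056, ‖x‖ = 64.8910
δb = ε·‖b‖·d = [0.0034 0.0032]; solving A·Δx = δb gives ‖Δx‖ = 0.1517
realised ‖Δx‖/‖x‖ = 0.0023
realised/bound (from unrounded values) ≈ 0.0185


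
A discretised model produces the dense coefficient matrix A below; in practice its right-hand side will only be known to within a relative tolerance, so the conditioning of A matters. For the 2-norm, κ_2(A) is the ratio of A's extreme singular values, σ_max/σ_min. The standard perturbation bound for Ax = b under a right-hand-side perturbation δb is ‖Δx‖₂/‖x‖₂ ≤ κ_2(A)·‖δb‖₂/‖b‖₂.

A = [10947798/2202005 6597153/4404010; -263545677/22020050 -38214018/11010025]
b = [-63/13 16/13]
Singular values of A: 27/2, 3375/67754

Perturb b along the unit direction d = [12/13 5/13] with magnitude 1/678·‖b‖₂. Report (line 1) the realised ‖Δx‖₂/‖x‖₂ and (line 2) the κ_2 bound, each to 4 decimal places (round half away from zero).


from the listed singular values, σ₁ = 27/2, σ_n = 3375/67754
κ_2(A) = (27/2) / (3375/67754) = 271.0160
perturbation bound = 271.0160·1/678 = 0.3997
solve Ax = b  →  x = [22.2710 -77.1512]
‖b‖₂ = 5.0000 and ‖x‖₂ = 80.3013
δb = ε·‖b‖·d = [0.0068 0.0028]; solving A·Δx = δb gives ‖Δx‖ = 0.1480
dividing the unrounded norms, ‖Δx‖/‖x‖ = 0.0018
realised/bound (from unrounded values) ≈ 0.0046

0.0018
0.3997


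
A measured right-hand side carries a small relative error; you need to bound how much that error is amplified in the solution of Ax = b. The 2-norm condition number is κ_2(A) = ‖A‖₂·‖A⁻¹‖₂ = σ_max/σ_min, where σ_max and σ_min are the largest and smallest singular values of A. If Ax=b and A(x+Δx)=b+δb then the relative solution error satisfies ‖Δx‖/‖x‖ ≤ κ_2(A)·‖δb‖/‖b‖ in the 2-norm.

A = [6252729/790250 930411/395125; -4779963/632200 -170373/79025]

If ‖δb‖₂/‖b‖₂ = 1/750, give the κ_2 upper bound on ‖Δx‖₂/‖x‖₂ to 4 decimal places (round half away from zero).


form AᵀA = [1423004846841/11881000000 51878534211/1485125000; 51878534211/1485125000 1892198106/185640625] with trace 2470568841/19009600 and determinant 10556001/19009600
λ_max, λ_min = (2470568841/19009600 ± √6102907736693644881/361364892160000)/2 = 3249/25, 3249/760384
κ = σ_max/σ_min = (57/5)/(57/872) = 174.4000
κ_2(A)·‖δb‖/‖b‖ = 0.2325

0.2325


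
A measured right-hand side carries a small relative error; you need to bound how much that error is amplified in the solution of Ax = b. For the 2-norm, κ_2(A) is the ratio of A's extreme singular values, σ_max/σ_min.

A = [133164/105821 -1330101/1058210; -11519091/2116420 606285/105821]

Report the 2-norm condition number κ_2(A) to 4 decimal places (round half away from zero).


178.0000

form AᵀA = [83154383001/2664624400 -4365315423/133231220; -4365315423/133231220 22919285421/666156100] with trace 41577057/633680 and determinant 43046721/316840000
char-poly roots: 6561/100 and 6561/3168400
κ_2(A) = √(λ_max/λ_min) = √((6561/100) / (6561/3168400)) = 178.0000


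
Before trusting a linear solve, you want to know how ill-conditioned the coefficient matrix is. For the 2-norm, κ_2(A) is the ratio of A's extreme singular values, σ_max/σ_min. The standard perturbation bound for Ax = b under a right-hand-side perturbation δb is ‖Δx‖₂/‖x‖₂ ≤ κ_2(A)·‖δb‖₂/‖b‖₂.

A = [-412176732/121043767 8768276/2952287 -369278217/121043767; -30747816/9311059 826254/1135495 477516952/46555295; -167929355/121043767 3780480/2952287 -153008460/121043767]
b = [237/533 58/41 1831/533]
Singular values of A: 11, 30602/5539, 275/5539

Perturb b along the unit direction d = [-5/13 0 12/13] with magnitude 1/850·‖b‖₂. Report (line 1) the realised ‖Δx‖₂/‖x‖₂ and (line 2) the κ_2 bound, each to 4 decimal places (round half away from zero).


largest singular value 11, smallest 275/5539
κ = σ_max/σ_min = 11/(275/5539) = 221.5600
bound on ‖Δx‖/‖x‖: κ·ε = 221.5600·1/850 = 0.2607
solve Ax = b  →  x = [35.0685 48.5576 7.9836]
‖b‖₂ = 3.7417 and ‖x‖₂ = 60.4266
δb = ε·‖b‖·d = [-0.0017 0.0000 0.0041]; solving A·Δx = δb gives ‖Δx‖ = 0.0887
relative error = 0.0015
tightness: 0.0015 against a bound of 0.2607 (unrounded ratio ≈ 0.0056)

0.0015
0.2607


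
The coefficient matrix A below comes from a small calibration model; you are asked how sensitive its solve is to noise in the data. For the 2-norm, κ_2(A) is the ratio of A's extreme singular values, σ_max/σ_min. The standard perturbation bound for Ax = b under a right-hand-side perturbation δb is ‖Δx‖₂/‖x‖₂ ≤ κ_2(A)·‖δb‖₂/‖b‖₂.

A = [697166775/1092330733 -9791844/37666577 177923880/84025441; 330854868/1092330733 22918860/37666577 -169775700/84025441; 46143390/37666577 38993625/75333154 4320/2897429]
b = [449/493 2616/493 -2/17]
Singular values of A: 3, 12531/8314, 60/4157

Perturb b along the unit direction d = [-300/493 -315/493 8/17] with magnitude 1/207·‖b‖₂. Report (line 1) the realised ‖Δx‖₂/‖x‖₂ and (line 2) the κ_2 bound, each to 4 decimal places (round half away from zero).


largest singular value 3, smallest 60/4157
κ = σ_max/σ_min = 3/(60/4157) = 207.8500
worst-case relative error ≤ 207.8500 × 1/207 = 1.0041
solve Ax = b  →  x = [105.1304 -248.8630 -61.8098]
‖b‖ = 5.3852, ‖x‖ = 277.1383
δb = ε·‖b‖·d = [-0.0158 -0.0166 0.0122]; solving A·Δx = δb gives ‖Δx‖ = 1.8024
realised ‖Δx‖/‖x‖ = 0.0065
so the bound overstates the realised error by a factor of ≈ 154.3899 (computed from the unrounded values)

0.0065
1.0041


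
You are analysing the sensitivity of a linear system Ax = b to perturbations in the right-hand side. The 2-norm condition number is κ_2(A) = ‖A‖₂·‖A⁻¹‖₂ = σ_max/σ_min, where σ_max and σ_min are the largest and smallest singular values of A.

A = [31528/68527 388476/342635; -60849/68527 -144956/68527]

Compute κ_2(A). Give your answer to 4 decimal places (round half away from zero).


AᵀA = [16251265/16248961 194982732/81244805; 194982732/81244805 2339860384/406224025]; tr = 2746142009/406224025, det = 456976/406224025
λ_max, λ_min = (2746142009/406224025 ± √7540553395074362481/165017958487200625)/2 = 169/25, 2704/16248961
κ_2(A) = √(λ_max/λ_min) = √((169/25) / (2704/16248961)) = 201.5500

201.5500


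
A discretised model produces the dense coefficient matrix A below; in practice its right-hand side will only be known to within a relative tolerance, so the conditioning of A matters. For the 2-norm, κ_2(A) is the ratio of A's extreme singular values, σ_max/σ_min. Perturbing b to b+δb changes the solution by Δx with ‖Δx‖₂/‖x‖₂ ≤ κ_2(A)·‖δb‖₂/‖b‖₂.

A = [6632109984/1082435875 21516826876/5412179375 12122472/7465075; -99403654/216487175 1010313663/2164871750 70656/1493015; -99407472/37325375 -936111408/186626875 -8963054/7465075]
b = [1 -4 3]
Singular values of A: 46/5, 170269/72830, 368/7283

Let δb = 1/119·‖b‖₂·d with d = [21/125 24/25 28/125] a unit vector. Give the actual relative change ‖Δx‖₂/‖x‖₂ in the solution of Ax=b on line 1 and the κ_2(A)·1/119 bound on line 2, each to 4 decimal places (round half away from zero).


largest singular value 46/5, smallest 368/7283
κ_2(A) = (46/5) / (368/7283) = 182.0750
perturbation bound = 182.0750·1/119 = 1.5300
solve Ax = b  →  x = [10.5408 7.6761 -57.9480]
‖b‖₂ = 5.0990 and ‖x‖₂ = 59.3970
δb = ε·‖b‖·d = [0.0072 0.0411 0.0096]; solving A·Δx = δb gives ‖Δx‖ = 0.8480
realised ‖Δx‖/‖x‖ = 0.0143
tightness: 0.0143 against a bound of 1.5300 (unrounded ratio ≈ 0.0093)

0.0143
1.5300


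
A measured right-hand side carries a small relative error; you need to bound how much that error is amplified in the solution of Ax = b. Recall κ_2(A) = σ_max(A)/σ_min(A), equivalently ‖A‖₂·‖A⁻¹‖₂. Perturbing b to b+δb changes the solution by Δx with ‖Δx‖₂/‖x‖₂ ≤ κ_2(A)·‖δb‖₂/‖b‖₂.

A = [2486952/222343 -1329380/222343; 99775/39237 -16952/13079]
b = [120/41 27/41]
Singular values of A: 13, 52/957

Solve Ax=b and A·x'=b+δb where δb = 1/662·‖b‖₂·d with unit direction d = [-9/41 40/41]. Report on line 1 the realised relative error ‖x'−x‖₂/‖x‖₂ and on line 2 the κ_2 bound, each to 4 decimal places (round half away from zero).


0.3614
0.3614

σ_max = 13, σ_min = 52/957
condition number: 13 ÷ (52/957) = 239.2500
κ_2(A)·‖δb‖/‖b‖ = 0.3614
solve Ax = b  →  x = [0.2036 -0.1086]
‖b‖₂ = 3.0000 and ‖x‖₂ = 0.2308
δb = ε·‖b‖·d = [-0.0010 0.0044]; solving A·Δx = δb gives ‖Δx‖ = 0.0834
dividing the unrounded norms, ‖Δx‖/‖x‖ = 0.3614
so the bound is sharp here: realised error equals the bound


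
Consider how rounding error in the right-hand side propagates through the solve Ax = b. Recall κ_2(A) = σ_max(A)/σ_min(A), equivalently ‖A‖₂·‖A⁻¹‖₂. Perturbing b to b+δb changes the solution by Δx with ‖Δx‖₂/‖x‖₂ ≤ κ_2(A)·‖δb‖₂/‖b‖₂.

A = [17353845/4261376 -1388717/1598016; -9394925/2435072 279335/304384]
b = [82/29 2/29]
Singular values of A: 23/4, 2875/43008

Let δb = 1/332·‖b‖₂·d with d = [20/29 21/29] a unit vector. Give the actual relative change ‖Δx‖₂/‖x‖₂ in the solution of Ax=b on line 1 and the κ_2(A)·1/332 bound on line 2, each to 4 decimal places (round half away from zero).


σ_max = 23/4, σ_min = 2875/43008
κ = σ_max/σ_min = (23/4)/(2875/43008) = 86.0160
perturbation bound = 86.0160·1/332 = 0.2591
solve Ax = b  →  x = [6.9068 29.1125]
‖b‖ = 2.8284, ‖x‖ = 29.9206
Δx = A⁻¹·δb where δb = 1/332·2.8284·d; ‖Δx‖ = 0.1274
realised ‖Δx‖/‖x‖ = 0.0043
realised/bound (from unrounded values) ≈ 0.0164

0.0043
0.2591


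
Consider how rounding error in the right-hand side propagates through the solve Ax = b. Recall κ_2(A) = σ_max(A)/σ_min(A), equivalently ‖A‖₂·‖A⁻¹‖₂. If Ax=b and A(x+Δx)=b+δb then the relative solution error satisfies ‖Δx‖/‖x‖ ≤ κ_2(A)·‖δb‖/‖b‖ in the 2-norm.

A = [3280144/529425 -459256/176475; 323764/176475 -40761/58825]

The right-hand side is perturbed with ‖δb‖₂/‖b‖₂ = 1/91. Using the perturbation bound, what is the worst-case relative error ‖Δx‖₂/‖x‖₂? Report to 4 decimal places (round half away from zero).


1.1188

AᵀA = [18724404496/448465329 -2600317300/149488443; -2600317300/149488443 361390729/49829481]; tr = 130040953/2653641, det = 614656/2653641
eigenvalues of AᵀA: λ = (tr ± √(tr²−4·det))/2 = 49, 12544/2653641
σ_max=√49=7, σ_min=√(12544/2653641)=(112/1629) → κ = 101.8125
bound on ‖Δx‖/‖x‖: κ·ε = 101.8125·1/91 = 1.1188


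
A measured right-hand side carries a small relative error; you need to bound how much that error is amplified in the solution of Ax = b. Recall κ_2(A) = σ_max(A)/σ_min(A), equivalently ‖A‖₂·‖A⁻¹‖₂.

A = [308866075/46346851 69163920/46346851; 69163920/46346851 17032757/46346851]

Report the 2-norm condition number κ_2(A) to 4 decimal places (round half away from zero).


M = AᵀA = [59596609230025/1277829028921 13408947498240/1277829028921; 13408947498240/1277829028921 3018300202729/1277829028921]. tr(M)=37248607634/760160041, det(M)=37515625/760160041
eigenvalues of AᵀA: λ = (tr ± √(tr²−4·det))/2 = 49, 765625/760160041
κ_2(A) = √(λ_max/λ_min) = √(49 / (765625/760160041)) = 220.5680

220.5680


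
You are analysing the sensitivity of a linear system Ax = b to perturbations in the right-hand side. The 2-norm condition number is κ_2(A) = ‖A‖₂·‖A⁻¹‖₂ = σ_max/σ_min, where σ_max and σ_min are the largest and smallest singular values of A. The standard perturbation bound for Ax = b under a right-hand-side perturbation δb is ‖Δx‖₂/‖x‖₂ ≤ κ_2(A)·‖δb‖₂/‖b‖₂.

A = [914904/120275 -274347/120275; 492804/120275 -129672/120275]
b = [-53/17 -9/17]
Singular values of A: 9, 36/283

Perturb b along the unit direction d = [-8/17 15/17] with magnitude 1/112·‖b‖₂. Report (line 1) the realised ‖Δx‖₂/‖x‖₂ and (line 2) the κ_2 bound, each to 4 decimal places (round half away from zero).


σ_max = 9, σ_min = 36/283
κ_2(A) = 9 / (36/283) = 70.7500
perturbation bound = 70.7500·1/112 = 0.6317
solve Ax = b  →  x = [1.8811 7.6400]
‖b‖₂ = 3.1623 and ‖x‖₂ = 7.8682
Δx = A⁻¹·δb where δb = 1/112·3.1623·d; ‖Δx‖ = 0.2220
dividing the unrounded norms, ‖Δx‖/‖x‖ = 0.0282
realised/bound (from unrounded values) ≈ 0.0447

0.0282
0.6317


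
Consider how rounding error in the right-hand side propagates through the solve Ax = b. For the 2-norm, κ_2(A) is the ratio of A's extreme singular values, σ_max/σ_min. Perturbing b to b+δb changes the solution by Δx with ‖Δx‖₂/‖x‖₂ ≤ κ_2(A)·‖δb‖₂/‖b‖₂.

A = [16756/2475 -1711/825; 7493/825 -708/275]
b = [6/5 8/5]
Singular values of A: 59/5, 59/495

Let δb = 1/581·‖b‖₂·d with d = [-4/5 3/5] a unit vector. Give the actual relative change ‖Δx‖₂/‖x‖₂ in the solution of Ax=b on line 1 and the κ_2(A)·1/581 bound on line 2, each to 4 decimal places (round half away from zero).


σ_max = 59/5, σ_min = 59/495
condition number: (59/5) ÷ (59/495) = 99.0000
worst-case relative error ≤ 99.0000 × 1/581 = 0.1704
solve Ax = b  →  x = [0.1627 -0.0475]
2-norm of b is 2.0000; of x, 0.1695
with δb = [-0.0028 0.0021], A·Δx = δb → ‖Δx‖ = 0.0289
dividing the unrounded norms, ‖Δx‖/‖x‖ = 0.1704
so the bound is sharp here: realised error equals the bound

0.1704
0.1704


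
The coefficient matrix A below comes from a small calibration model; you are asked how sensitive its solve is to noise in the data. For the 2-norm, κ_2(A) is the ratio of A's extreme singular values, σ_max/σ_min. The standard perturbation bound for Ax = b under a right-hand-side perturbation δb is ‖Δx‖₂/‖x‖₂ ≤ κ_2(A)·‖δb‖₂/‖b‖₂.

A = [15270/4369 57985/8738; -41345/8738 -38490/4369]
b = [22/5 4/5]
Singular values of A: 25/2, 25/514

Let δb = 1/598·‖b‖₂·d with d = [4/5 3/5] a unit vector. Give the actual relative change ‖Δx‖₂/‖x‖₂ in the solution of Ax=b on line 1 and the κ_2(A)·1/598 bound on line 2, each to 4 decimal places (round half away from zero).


from the listed singular values, σ₁ = 25/2, σ_n = 25/514
κ = σ_max/σ_min = (25/2)/(25/514) = 257.0000
perturbation bound = 257.0000·1/598 = 0.4298
solve Ax = b  →  x = [-72.4894 38.8424]
‖b‖₂ = 4.4721 and ‖x‖₂ = 82.2402
Δx = A⁻¹·δb where δb = 1/598·4.4721·d; ‖Δx‖ = 0.1538
dividing the unrounded norms, ‖Δx‖/‖x‖ = 0.0019
realised/bound (from unrounded values) ≈ 0.0044

0.0019
0.4298


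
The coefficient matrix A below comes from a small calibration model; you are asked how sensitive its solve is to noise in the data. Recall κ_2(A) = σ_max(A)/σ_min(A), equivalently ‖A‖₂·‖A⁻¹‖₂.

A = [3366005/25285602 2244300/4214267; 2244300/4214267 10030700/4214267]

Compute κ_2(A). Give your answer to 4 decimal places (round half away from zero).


form AᵀA = [114609018025/380346025284 14140960250/10565167369; 14140960250/10565167369 62850580000/10565167369] with trace 1414176025/226261764 and determinant 62500/56565441
char-poly roots: 25/4 and 10000/56565441
so κ_2 = √((25/4) / (10000/56565441)) = 188.0250

188.0250


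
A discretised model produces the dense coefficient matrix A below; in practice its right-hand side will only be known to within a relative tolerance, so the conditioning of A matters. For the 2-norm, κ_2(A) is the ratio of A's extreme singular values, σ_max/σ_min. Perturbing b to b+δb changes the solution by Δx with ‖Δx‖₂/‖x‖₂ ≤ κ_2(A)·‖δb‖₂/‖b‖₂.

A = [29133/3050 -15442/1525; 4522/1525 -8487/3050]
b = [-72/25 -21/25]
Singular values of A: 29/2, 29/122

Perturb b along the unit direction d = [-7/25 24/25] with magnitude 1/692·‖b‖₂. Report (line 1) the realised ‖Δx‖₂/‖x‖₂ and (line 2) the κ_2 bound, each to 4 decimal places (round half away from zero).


0.0882
0.0882

from the listed singular values, σ₁ = 29/2, σ_n = 29/122
κ = σ_max/σ_min = (29/2)/(29/122) = 61.0000
κ_2(A)·‖δb‖/‖b‖ = 0.0882
solve Ax = b  →  x = [-0.1427 0.1498]
2-norm of b is 3.0000; of x, 0.2069
δb = ε·‖b‖·d = [-0.0012 0.0042]; solving A·Δx = δb gives ‖Δx‖ = 0.0182
realised ‖Δx‖/‖x‖ = 0.0882
realised/bound = 1 exactly: the bound is attained for this b and d


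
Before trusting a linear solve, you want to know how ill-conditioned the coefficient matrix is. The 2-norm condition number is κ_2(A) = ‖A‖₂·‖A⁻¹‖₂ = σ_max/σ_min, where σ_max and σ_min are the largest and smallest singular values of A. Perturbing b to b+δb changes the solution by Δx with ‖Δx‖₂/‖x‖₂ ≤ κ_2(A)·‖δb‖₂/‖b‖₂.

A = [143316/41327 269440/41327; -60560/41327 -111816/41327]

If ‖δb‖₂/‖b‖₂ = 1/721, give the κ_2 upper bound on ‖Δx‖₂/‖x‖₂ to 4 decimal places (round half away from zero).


AᵀA = [143236624/10106041 268560000/10106041; 268560000/10106041 503554624/10106041]; tr = 2238032/34969, det = 1024/34969
solving λ² − 2238032/34969·λ + 1024/34969 = 0 gives λ = 64, 16/34969
σ_max=√64=8, σ_min=√(16/34969)=(4/187) → κ = 374.0000
worst-case relative error ≤ 374.0000 × 1/721 = 0.5187

0.5187


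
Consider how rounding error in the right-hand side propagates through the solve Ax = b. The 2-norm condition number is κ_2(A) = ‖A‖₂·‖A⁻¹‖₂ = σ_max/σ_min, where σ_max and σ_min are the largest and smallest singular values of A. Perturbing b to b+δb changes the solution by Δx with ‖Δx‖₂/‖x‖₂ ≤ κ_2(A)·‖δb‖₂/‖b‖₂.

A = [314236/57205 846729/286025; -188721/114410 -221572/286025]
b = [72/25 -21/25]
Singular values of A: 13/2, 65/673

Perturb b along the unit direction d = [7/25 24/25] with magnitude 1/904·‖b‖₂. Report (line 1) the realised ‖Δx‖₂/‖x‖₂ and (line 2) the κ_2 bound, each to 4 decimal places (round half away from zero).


σ_max = 13/2, σ_min = 65/673
κ = σ_max/σ_min = (13/2)/(65/673) = 67.3000
perturbation bound = 67.3000·1/904 = 0.0744
solve Ax = b  →  x = [0.4072 0.2172]
2-norm of b is 3.0000; of x, 0.4615
δb = ε·‖b‖·d = [0.0009 0.0032]; solving A·Δx = δb gives ‖Δx‖ = 0.0344
dividing the unrounded norms, ‖Δx‖/‖x‖ = 0.0744
tightness: 0.0744 against a bound of 0.0744; the bound is attained (ratio 1)

0.0744
0.0744


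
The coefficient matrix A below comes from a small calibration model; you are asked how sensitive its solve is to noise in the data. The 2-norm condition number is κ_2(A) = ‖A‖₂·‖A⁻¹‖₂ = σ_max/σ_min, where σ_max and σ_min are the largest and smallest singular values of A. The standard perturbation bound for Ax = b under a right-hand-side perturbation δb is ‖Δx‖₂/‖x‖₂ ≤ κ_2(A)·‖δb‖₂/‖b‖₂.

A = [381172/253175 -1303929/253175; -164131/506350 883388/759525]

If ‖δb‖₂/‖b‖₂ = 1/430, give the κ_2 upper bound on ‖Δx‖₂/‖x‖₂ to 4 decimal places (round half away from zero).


0.8616

M = AᵀA = [361753337/152522500 -930136438/114391875; -930136438/114391875 9567193273/343175625]. tr(M)=66439285/2196324, det(M)=14641/2196324
λ_max, λ_min = (66439285/2196324 ± √4414049965792489/4823839112976)/2 = 121/4, 121/549081
κ_2(A) = √(λ_max/λ_min) = √((121/4) / (121/549081)) = 370.5000
worst-case relative error ≤ 370.5000 × 1/430 = 0.8616


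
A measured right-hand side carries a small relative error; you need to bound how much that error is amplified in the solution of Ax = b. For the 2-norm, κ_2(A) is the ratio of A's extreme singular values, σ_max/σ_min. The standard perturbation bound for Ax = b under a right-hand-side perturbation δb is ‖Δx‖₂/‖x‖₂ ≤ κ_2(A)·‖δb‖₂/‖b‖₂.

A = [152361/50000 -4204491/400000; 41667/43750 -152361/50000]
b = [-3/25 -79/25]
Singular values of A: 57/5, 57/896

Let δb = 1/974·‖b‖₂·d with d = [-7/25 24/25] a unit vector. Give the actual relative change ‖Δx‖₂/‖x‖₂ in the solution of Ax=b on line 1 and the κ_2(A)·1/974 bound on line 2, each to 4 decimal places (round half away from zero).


0.0011
0.1840

largest singular value 57/5, smallest 57/896
κ_2(A) = (57/5) / (57/896) = 179.2000
worst-case relative error ≤ 179.2000 × 1/974 = 0.1840
solve Ax = b  →  x = [-45.2961 -13.1200]
2-norm of b is 3.1623; of x, 47.1580
δb = ε·‖b‖·d = [-0.0009 0.0031]; solving A·Δx = δb gives ‖Δx‖ = 0.0510
relative error = 0.0011
so the bound overstates the realised error by a factor of ≈ 170.0043 (computed from the unrounded values)


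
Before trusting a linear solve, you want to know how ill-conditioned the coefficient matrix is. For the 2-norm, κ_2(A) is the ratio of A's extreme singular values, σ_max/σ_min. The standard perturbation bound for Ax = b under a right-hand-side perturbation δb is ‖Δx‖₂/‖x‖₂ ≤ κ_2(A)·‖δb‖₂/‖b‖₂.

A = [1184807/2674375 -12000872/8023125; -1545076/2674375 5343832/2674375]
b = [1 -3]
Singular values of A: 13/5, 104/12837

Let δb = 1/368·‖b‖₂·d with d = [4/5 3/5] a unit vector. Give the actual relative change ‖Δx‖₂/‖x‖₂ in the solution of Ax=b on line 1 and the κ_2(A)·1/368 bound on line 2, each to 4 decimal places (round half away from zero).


0.0086
0.8721

from the listed singular values, σ₁ = 13/5, σ_n = 104/12837
condition number: (13/5) ÷ (104/12837) = 320.9250
perturbation bound = 320.9250·1/368 = 0.8721
solve Ax = b  →  x = [-118.1723 -35.6688]
‖b‖ = 3.1623, ‖x‖ = 123.4381
Δx = A⁻¹·δb where δb = 1/368·3.1623·d; ‖Δx‖ = 1.0607
dividing the unrounded norms, ‖Δx‖/‖x‖ = 0.0086
so the bound overstates the realised error by a factor of ≈ 101.4898 (computed from the unrounded values)


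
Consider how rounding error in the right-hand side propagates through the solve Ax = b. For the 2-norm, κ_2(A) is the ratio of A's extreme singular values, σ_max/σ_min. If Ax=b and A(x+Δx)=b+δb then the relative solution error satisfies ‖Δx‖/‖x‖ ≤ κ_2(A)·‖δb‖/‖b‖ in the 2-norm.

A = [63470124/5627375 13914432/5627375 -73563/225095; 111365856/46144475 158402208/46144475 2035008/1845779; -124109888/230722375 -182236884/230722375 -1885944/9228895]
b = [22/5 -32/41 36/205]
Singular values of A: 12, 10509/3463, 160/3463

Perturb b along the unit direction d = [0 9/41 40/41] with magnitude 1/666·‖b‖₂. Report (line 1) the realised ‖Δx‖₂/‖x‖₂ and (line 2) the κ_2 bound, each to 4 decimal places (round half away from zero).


0.1968
0.3900

from the listed singular values, σ₁ = 12, σ_n = 160/3463
κ_2(A) = 12 / (160/3463) = 259.7250
bound on ‖Δx‖/‖x‖: κ·ε = 259.7250·1/666 = 0.3900
solve Ax = b  →  x = [0.4903 -0.4907 -0.2535]
2-norm of b is 4.4721; of x, 0.7386
δb = ε·‖b‖·d = [0.0000 0.0015 0.0066]; solving A·Δx = δb gives ‖Δx‖ = 0.1453
relative error = 0.1968
realised/bound (from unrounded values) ≈ 0.5046


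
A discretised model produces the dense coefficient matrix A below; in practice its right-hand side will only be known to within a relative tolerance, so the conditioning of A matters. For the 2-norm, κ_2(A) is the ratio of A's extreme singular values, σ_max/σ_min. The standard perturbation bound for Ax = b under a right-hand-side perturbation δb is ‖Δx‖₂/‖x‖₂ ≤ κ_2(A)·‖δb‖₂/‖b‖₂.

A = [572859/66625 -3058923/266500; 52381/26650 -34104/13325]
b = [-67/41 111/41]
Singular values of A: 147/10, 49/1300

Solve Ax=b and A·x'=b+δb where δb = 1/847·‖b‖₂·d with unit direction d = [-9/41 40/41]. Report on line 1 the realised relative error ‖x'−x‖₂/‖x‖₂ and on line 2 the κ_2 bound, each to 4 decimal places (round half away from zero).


from the listed singular values, σ₁ = 147/10, σ_n = 49/1300
κ = σ_max/σ_min = (147/10)/(49/1300) = 390.0000
worst-case relative error ≤ 390.0000 × 1/847 = 0.4604
solve Ax = b  →  x = [63.6327 47.8095]
‖b‖ = 3.1623, ‖x‖ = 79.5919
δb = ε·‖b‖·d = [-0.0008 0.0036]; solving A·Δx = δb gives ‖Δx‖ = 0.0991
realised ‖Δx‖/‖x‖ = 0.0012
realised/bound (from unrounded values) ≈ 0.0027

0.0012
0.4604


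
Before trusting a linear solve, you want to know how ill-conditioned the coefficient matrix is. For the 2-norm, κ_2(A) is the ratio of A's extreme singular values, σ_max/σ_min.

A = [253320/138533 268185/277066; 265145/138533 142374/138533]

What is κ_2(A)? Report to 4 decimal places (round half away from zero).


form AᵀA = [159896425/22819729 85277130/22819729; 85277130/22819729 181931769/91278916] with trace 2842621/315844 and determinant 225/315844
char-poly roots: 9 and 25/315844
κ = σ_max/σ_min = 3/(5/562) = 337.2000

337.2000


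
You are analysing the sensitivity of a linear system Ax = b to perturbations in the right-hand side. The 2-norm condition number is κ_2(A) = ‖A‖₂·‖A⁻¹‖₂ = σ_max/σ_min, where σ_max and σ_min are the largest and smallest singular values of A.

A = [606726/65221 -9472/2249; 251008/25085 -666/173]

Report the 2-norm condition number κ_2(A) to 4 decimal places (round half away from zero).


M = AᵀA = [23603755876/126450025 -1965051648/25290005; -1965051648/25290005 164679748/5058001]. tr(M)=164028104/748225, det(M)=29986576/748225
λ_max, λ_min = (164028104/748225 ± √26815472078524416/559840650625)/2 = 5476/25, 5476/29929
κ_2(A) = √(λ_max/λ_min) = √((5476/25) / (5476/29929)) = 34.6000

34.6000


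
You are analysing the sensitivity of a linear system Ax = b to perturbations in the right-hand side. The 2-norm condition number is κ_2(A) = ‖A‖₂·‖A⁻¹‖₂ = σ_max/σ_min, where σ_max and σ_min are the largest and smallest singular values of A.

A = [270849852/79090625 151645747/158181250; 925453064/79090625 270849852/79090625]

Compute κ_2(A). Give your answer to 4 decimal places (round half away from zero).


316.3625

M = AᵀA = [1487716825592656/10008523140625 433912703172858/10008523140625; 433912703172858/10008523140625 506296003035001/40034092562500]. tr(M)=10331461288649/64054548100, det(M)=4162314256/16013637025
λ_max, λ_min = (10331461288649/64054548100 ± √106734826516313363412827601/4102985132295213610000)/2 = 16129/100, 1032256/640545481
σ_max=√(16129/100)=(127/10), σ_min=√(1032256/640545481)=(1016/25309) → κ = 316.3625


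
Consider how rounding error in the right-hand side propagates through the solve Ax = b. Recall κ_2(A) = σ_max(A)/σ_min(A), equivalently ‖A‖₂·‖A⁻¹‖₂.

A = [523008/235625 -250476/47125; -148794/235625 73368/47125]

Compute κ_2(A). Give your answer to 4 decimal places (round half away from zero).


M = AᵀA = [473083236/88830625 -227068272/17766125; -227068272/17766125 108993744/3553225]. tr(M)=18922644/525625, det(M)=5184/525625
char-poly roots: 36 and 144/525625
κ_2(A) = √(λ_max/λ_min) = √(36 / (144/525625)) = 362.5000

362.5000


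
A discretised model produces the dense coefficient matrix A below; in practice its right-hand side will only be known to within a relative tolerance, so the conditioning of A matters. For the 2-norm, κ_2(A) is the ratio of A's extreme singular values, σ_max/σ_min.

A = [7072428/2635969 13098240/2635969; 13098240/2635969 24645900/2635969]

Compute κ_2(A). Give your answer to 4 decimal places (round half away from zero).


364.8400

AᵀA = [45101389968/1414274897 84562237440/1414274897; 84562237440/1414274897 158555725200/1414274897]; tr = 11979830304/83192641, det = 12960000/83192641
char-poly roots: 144 and 90000/83192641
κ = σ_max/σ_min = 12/(300/9121) = 364.8400


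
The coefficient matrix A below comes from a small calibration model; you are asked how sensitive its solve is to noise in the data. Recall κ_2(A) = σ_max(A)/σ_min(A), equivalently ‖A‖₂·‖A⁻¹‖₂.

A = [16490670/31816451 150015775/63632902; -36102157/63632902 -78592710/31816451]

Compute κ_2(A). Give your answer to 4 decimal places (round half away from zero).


form AᵀA = [2843203957489/4814680400644 3157685490960/1203670100161; 3157685490960/1203670100161 56137917966025/4814680400644] with trace 17543462797/1432088162 and determinant 37515625/11456705296
solving λ² − 17543462797/1432088162·λ + 37515625/11456705296 = 0 gives λ = 49/4, 765625/2864176324
κ = σ_max/σ_min = (7/2)/(875/53518) = 214.0720

214.0720


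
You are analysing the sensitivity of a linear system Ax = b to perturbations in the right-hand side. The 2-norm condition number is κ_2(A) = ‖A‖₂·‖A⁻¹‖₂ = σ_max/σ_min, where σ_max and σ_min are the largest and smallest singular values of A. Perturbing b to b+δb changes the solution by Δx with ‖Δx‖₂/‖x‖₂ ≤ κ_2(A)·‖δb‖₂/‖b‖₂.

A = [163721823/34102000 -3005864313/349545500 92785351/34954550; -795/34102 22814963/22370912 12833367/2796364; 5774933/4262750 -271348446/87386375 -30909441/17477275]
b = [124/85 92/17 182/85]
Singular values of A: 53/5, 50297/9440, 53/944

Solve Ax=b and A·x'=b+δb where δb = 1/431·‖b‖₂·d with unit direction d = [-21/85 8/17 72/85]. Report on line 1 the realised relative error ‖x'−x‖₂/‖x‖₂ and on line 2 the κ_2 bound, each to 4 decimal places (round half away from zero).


σ_max = 53/5, σ_min = 53/944
κ_2(A) = (53/5) / (53/944) = 188.8000
perturbation bound = 188.8000·1/431 = 0.4381
solve Ax = b  →  x = [-62.7747 -32.7071 8.1286]
‖b‖ = 6.0000, ‖x‖ = 71.2495
Δx = A⁻¹·δb where δb = 1/431·6.0000·d; ‖Δx‖ = 0.2480
dividing the unrounded norms, ‖Δx‖/‖x‖ = 0.0035
tightness: 0.0035 against a bound of 0.4381 (unrounded ratio ≈ 0.0079)

0.0035
0.4381


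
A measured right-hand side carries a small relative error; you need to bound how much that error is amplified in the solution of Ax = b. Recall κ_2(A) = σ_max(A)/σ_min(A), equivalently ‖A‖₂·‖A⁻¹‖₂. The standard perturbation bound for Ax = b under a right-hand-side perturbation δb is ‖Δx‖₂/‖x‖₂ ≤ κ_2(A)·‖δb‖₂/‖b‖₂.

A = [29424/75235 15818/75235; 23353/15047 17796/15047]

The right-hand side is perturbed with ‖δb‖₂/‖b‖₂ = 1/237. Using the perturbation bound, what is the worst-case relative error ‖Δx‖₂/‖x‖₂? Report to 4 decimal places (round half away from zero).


M = AᵀA = [8625721/3367225 6457572/3367225; 6457572/3367225 4858804/3367225]. tr(M)=539381/134689, det(M)=2500/134689
λ_max, λ_min = (539381/134689 ± √289584973161/18141126721)/2 = 4, 625/134689
κ = σ_max/σ_min = 2/(25/367) = 29.3600
worst-case relative error ≤ 29.3600 × 1/237 = 0.1239

0.1239
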